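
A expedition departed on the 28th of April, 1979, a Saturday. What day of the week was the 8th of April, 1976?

Count forward from the earlier date (April 8, 1976) to the later (April 28, 1979):
April 8, 1976 → April 8, 1977: 365 days.
April 8, 1977 → April 8, 1978: 365 days.
April 8, 1978 → April 8, 1979: 365 days.
Within April 1979: 28 − 8 = 20 days.
Total: 1115 days.
1115 mod 7 = 2, so 2 days before Saturday is Thursday.

Thursday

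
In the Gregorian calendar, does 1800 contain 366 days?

1800 is not a leap year (divisible by 100 but not 400).

No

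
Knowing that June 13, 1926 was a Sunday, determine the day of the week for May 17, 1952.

Day-of-year of June 13, 1926: 164.
Day-of-year of May 17, 1952: 138.
1926 has 365 days, so 365 − 164 = 201 days remain in 1926.
Full years 1927–1951: 19 common + 6 leap = 19×365 + 6×366 = 9131 days.
Total: 201 + 9131 + 138 = 9470 days.
9470 mod 7 = 6, so 6 days after Sunday is Saturday.

Saturday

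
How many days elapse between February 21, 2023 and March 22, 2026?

Day-of-year of February 21, 2023: 52.
Day-of-year of March 22, 2026: 81.
2023 has 365 days, so 365 − 52 = 313 days remain in 2023.
Full years: 2024: 366; 2025: 365. Sum = 731.
Total: 313 + 731 + 81 = 1125 days.

1125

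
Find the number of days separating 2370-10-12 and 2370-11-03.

October 2370: 31 − 12 = 19 days remain.
November 1–3, 2370: 3 days.
Total: 19 + 3 = 22 days.

22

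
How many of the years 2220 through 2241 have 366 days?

6

Years divisible by 4 in [2220, 2241]: 2220, 2224, 2228, 2232, 2236, 2240.
No century exceptions apply. Count: 6.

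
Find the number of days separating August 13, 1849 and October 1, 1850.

414

Day-of-year of August 13, 1849: 225.
Day-of-year of October 1, 1850: 274.
1849 has 365 days, so 365 − 225 = 140 days remain in 1849.
Total: 140 + 274 = 414 days.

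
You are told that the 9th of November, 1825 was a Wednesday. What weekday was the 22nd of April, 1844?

Monday

From November 9, 1825 to November 9, 1843: 18 years, of which 4 contain a Feb 29 — 14×365 + 4×366 = 6574 days.
November 1843: 30 − 9 = 21 days remain.
Then December (31), January (31), February 1844 (29), March (31): 31 + 31 + 29 + 31 = 122 days.
April 1–22, 1844: 22 days.
Residual: 165 days.
Total: 6739 days.
6739 mod 7 = 5, so 5 days after Wednesday is Monday.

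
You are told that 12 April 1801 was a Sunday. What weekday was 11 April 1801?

Count forward from the earlier date (April 11, 1801) to the later (April 12, 1801):
Within April 1801: 12 − 11 = 1 day.
1 mod 7 = 1, so 1 day before Sunday is Saturday.

Saturday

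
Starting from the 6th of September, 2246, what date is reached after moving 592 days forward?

the 20th of April, 2248

Count 592 days after September 6, 2246:
September 2246: 30 − 6 = 24 days remain.
Then 18 full months totalling 548 days.
April 1–20, 2248: 20 days.
Total: 24 + 548 + 20 = 592 days.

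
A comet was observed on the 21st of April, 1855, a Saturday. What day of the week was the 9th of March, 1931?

Monday

Day-of-year of April 21, 1855: 111.
Day-of-year of March 9, 1931: 68.
1855 has 365 days, so 365 − 111 = 254 days remain in 1855.
Full years 1856–1930: 57 common + 18 leap = 57×365 + 18×366 = 27393 days.
Total: 254 + 27393 + 68 = 27715 days.
27715 mod 7 = 2, so 2 days after Saturday is Monday.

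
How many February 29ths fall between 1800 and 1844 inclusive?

11

Years divisible by 4 in [1800, 1844]: 1800, 1804, 1808, 1812, 1816, 1820, 1824, 1828, 1832, 1836, 1840, 1844.
Of these, 1800 is divisible by 100 but not 400, so not leap.
Leap years: 12 − 1 = 11.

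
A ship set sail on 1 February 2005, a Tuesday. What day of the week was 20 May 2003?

Count forward from the earlier date (May 20, 2003) to the later (February 1, 2005):
May 20, 2003 → May 20, 2004: 366 days (2004 is a leap year).
May 2004: 31 − 20 = 11 days remain.
Then June (30), July (31), August (31), September (30), October (31), November (30), December (31), January (31): 30 + 31 + 31 + 30 + 31 + 30 + 31 + 31 = 245 days.
February 1, 2005: 1 day (2005 is not a leap year).
Residual: 257 days.
Total: 623 days.
623 is a multiple of 7, so 20 May 2003 falls on the same weekday: Tuesday.

Tuesday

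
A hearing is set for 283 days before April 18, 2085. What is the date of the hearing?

July 9, 2084

Count 283 days before April 18, 2085:
July 2084: 31 − 9 = 22 days remain.
Then August (31), September (30), October (31), November (30), December (31), January (31), February 2085 (28), March (31): 31 + 30 + 31 + 30 + 31 + 31 + 28 + 31 = 243 days.
April 1–18, 2085: 18 days.
Total: 22 + 243 + 18 = 283 days.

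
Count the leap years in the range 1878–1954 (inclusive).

18

Years divisible by 4: 1880, 1884, …, 1952 — 19 in all.
Of these, 1900 is divisible by 100 but not 400, so not leap.
Leap years: 19 − 1 = 18.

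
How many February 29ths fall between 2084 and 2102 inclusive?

4

Years divisible by 4 in [2084, 2102]: 2084, 2088, 2092, 2096, 2100.
Of these, 2100 is divisible by 100 but not 400, so not leap.
Leap years: 5 − 1 = 4.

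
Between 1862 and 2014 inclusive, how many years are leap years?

Years divisible by 4: 1864, 1868, …, 2012 — 38 in all.
Of these, 1900 is divisible by 100 but not 400, so not leap.
2000 is divisible by 400, so still leap.
Leap years: 38 − 1 = 37.

37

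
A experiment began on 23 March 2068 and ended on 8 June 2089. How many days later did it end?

Day-of-year of March 23, 2068: 83.
Day-of-year of June 8, 2089: 159.
2068 has 366 days, so 366 − 83 = 283 days remain in 2068.
Full years 2069–2088: 15 common + 5 leap = 15×365 + 5×366 = 7305 days.
Total: 283 + 7305 + 159 = 7747 days.

7747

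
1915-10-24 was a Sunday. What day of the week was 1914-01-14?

Count forward from the earlier date (January 14, 1914) to the later (October 24, 1915):
January 1914: 31 − 14 = 17 days remain.
Then 20 full months totalling 607 days.
October 1–24, 1915: 24 days.
Total: 17 + 607 + 24 = 648 days.
648 mod 7 = 4, so 4 days before Sunday is Wednesday.

Wednesday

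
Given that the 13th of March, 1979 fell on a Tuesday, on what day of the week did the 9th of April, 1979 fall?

March 1979: 31 − 13 = 18 days remain.
April 1–9, 1979: 9 days.
Total: 18 + 9 = 27 days.
27 mod 7 = 6, so 6 days after Tuesday is Monday.

Monday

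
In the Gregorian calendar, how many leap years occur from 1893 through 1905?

Years divisible by 4 in [1893, 1905]: 1896, 1900, 1904.
Of these, 1900 is divisible by 100 but not 400, so not leap.
Leap years: 3 − 1 = 2.

2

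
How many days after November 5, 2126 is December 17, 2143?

Day-of-year of November 5, 2126: 309.
Day-of-year of December 17, 2143: 351.
2126 has 365 days, so 365 − 309 = 56 days remain in 2126.
Full years 2127–2142: 12 common + 4 leap = 12×365 + 4×366 = 5844 days.
Total: 56 + 5844 + 351 = 6251 days.

6251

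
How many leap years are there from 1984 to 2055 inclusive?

18

Years divisible by 4: 1984, 1988, …, 2052 — 18 in all.
2000 is divisible by 400, so still leap.
No century exceptions apply. Count: 18.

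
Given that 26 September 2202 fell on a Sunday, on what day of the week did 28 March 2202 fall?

Sunday

Count forward from the earlier date (March 28, 2202) to the later (September 26, 2202):
March 2202: 31 − 28 = 3 days remain.
Then April (30), May (31), June (30), July (31), August (31): 30 + 31 + 30 + 31 + 31 = 153 days.
September 1–26, 2202: 26 days.
Total: 3 + 153 + 26 = 182 days.
182 is a multiple of 7, so 28 March 2202 falls on the same weekday: Sunday.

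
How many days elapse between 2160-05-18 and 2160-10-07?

May 2160: 31 − 18 = 13 days remain.
Then June (30), July (31), August (31), September (30): 30 + 31 + 31 + 30 = 122 days.
October 1–7, 2160: 7 days.
Total: 13 + 122 + 7 = 142 days.

142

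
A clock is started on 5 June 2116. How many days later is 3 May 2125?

3254

From June 5, 2116 to June 5, 2124: 8 years, of which 2 contain a Feb 29 — 6×365 + 2×366 = 2922 days.
June 2124: 30 − 5 = 25 days remain.
Then 10 full months totalling 304 days.
May 1–3, 2125: 3 days.
Residual: 332 days.
Total: 3254 days.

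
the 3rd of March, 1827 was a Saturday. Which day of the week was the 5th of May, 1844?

Sunday

From March 3, 1827 to March 3, 1844: 17 years, of which 5 contain a Feb 29 — 12×365 + 5×366 = 6210 days.
March 1844: 31 − 3 = 28 days remain.
Then April (30): 30 days.
May 1–5, 1844: 5 days.
Residual: 63 days.
Total: 6273 days.
6273 mod 7 = 1, so 1 day after Saturday is Sunday.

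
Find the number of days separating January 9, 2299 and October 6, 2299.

January 2299: 31 − 9 = 22 days remain.
Then February 2299 (28), March (31), April (30), May (31), June (30), July (31), August (31), September (30): 28 + 31 + 30 + 31 + 30 + 31 + 31 + 30 = 242 days.
October 1–6, 2299: 6 days.
Total: 22 + 242 + 6 = 270 days.

270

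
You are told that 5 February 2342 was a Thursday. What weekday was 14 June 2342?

February 2342: 28 − 5 = 23 days remain (2342 is not a leap year, so February has 28 days).
Then March (31), April (30), May (31): 31 + 30 + 31 = 92 days.
June 1–14, 2342: 14 days.
Total: 23 + 92 + 14 = 129 days.
129 mod 7 = 3, so 3 days after Thursday is Sunday.

Sunday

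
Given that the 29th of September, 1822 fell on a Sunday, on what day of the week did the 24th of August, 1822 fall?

Count forward from the earlier date (August 24, 1822) to the later (September 29, 1822):
August 1822: 31 − 24 = 7 days remain.
September 1–29, 1822: 29 days.
Total: 7 + 29 = 36 days.
36 mod 7 = 1, so 1 day before Sunday is Saturday.

Saturday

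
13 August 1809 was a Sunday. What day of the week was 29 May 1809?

Monday

Count forward from the earlier date (May 29, 1809) to the later (August 13, 1809):
May 1809: 31 − 29 = 2 days remain.
Then June (30), July (31): 30 + 31 = 61 days.
August 1–13, 1809: 13 days.
Total: 2 + 61 + 13 = 76 days.
76 mod 7 = 6, so 6 days before Sunday is Monday.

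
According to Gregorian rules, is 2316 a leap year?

2316 is a leap year.

Yes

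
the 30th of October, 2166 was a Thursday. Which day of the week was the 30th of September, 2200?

Tuesday

From October 30, 2166 to October 30, 2199: 33 years, of which 8 contain a Feb 29 — 25×365 + 8×366 = 12053 days.
October 2199: 31 − 30 = 1 day remains.
Then 10 full months totalling 304 days.
September 1–30, 2200: 30 days.
Residual: 335 days.
Total: 12388 days.
12388 mod 7 = 5, so 5 days after Thursday is Tuesday.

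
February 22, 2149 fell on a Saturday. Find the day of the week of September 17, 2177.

Wednesday

From February 22, 2149 to February 22, 2177: 28 years, of which 7 contain a Feb 29 — 21×365 + 7×366 = 10227 days.
February 2177: 28 − 22 = 6 days remain (2177 is not a leap year, so February has 28 days).
Then March (31), April (30), May (31), June (30), July (31), August (31): 31 + 30 + 31 + 30 + 31 + 31 = 184 days.
September 1–17, 2177: 17 days.
Residual: 207 days.
Total: 10434 days.
10434 mod 7 = 4, so 4 days after Saturday is Wednesday.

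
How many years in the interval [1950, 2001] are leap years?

Years divisible by 4: 1952, 1956, …, 2000 — 13 in all.
2000 is divisible by 400, so still leap.
No century exceptions apply. Count: 13.

13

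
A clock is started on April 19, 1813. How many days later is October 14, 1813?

178

April 1813: 30 − 19 = 11 days remain.
Then May (31), June (30), July (31), August (31), September (30): 31 + 30 + 31 + 31 + 30 = 153 days.
October 1–14, 1813: 14 days.
Total: 11 + 153 + 14 = 178 days.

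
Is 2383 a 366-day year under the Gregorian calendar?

No

2383 is not a leap year.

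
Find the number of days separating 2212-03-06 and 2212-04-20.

45

March 2212: 31 − 6 = 25 days remain.
April 1–20, 2212: 20 days.
Total: 25 + 20 = 45 days.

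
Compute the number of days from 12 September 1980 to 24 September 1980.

12

Within September 1980: 24 − 12 = 12 days.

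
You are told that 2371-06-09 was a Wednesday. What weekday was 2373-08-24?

June 9, 2371 → June 9, 2372: 366 days (2372 is a leap year).
June 9, 2372 → June 9, 2373: 365 days.
June 2373: 30 − 9 = 21 days remain.
Then July (31): 31 days.
August 1–24, 2373: 24 days.
Residual: 76 days.
Total: 807 days.
807 mod 7 = 2, so 2 days after Wednesday is Friday.

Friday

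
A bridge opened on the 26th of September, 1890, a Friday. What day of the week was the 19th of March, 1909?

Friday

Day-of-year of September 26, 1890: 269.
Day-of-year of March 19, 1909: 78.
1890 has 365 days, so 365 − 269 = 96 days remain in 1890.
Full years 1891–1908: 14 common + 4 leap = 14×365 + 4×366 = 6574 days.
Total: 96 + 6574 + 78 = 6748 days.
6748 is a multiple of 7, so the 19th of March, 1909 falls on the same weekday: Friday.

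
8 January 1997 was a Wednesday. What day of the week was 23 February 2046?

From January 8, 1997 to January 8, 2046: 49 years, of which 12 contain a Feb 29 — 37×365 + 12×366 = 17897 days.
(2000 is a leap year (divisible by 400).)
January 2046: 31 − 8 = 23 days remain.
February 1–23, 2046: 23 days (2046 is not a leap year).
Residual: 46 days.
Total: 17943 days.
17943 mod 7 = 2, so 2 days after Wednesday is Friday.

Friday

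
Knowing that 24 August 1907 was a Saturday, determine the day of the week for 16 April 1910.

Saturday

Day-of-year of August 24, 1907: 236.
Day-of-year of April 16, 1910: 106.
1907 has 365 days, so 365 − 236 = 129 days remain in 1907.
Full years: 1908: 366; 1909: 365. Sum = 731.
Total: 129 + 731 + 106 = 966 days.
966 is a multiple of 7, so 16 April 1910 falls on the same weekday: Saturday.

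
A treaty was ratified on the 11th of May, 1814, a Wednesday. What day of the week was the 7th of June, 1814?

Tuesday

May 1814: 31 − 11 = 20 days remain.
June 1–7, 1814: 7 days.
Total: 20 + 7 = 27 days.
27 mod 7 = 6, so 6 days after Wednesday is Tuesday.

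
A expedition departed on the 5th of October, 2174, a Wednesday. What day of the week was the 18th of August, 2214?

Thursday

From October 5, 2174 to October 5, 2213: 39 years, of which 9 contain a Feb 29 — 30×365 + 9×366 = 14244 days.
(2200 is not a leap year (divisible by 100 but not 400).)
October 2213: 31 − 5 = 26 days remain.
Then 9 full months totalling 273 days.
August 1–18, 2214: 18 days.
Residual: 317 days.
Total: 14561 days.
14561 mod 7 = 1, so 1 day after Wednesday is Thursday.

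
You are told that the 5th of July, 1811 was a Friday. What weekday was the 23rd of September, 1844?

Day-of-year of July 5, 1811: 186.
Day-of-year of September 23, 1844: 267.
1811 has 365 days, so 365 − 186 = 179 days remain in 1811.
Full years 1812–1843: 24 common + 8 leap = 24×365 + 8×366 = 11688 days.
Total: 179 + 11688 + 267 = 12134 days.
12134 mod 7 = 3, so 3 days after Friday is Monday.

Monday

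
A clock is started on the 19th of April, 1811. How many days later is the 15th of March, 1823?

4348

From April 19, 1811 to April 19, 1822: 11 years, of which 3 contain a Feb 29 — 8×365 + 3×366 = 4018 days.
April 1822: 30 − 19 = 11 days remain.
Then 10 full months totalling 304 days.
March 1–15, 1823: 15 days.
Residual: 330 days.
Total: 4348 days.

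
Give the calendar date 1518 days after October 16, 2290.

December 12, 2294

Count 1518 days after October 16, 2290:
October 16, 2290 → October 16, 2291: 365 days.
October 16, 2291 → October 16, 2292: 366 days (2292 is a leap year).
October 16, 2292 → October 16, 2293: 365 days.
October 16, 2293 → October 16, 2294: 365 days.
October 2294: 31 − 16 = 15 days remain.
Then November (30): 30 days.
December 1–12, 2294: 12 days.
Residual: 57 days.
Total: 1518 days.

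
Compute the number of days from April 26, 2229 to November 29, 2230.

April 2229: 30 − 26 = 4 days remain.
Then 18 full months totalling 549 days.
November 1–29, 2230: 29 days.
Total: 4 + 549 + 29 = 582 days.

582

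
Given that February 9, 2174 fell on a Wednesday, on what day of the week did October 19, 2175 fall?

February 2174: 28 − 9 = 19 days remain (2174 is not a leap year, so February has 28 days).
Then 19 full months totalling 579 days.
October 1–19, 2175: 19 days.
Total: 19 + 579 + 19 = 617 days.
617 mod 7 = 1, so 1 day after Wednesday is Thursday.

Thursday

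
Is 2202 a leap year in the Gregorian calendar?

No

2202 is not a leap year.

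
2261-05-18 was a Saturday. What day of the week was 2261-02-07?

Count forward from the earlier date (February 7, 2261) to the later (May 18, 2261):
February 2261: 28 − 7 = 21 days remain (2261 is not a leap year, so February has 28 days).
Then March (31), April (30): 31 + 30 = 61 days.
May 1–18, 2261: 18 days.
Total: 21 + 61 + 18 = 100 days.
100 mod 7 = 2, so 2 days before Saturday is Thursday.

Thursday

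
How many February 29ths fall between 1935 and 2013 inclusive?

Years divisible by 4: 1936, 1940, …, 2012 — 20 in all.
2000 is divisible by 400, so still leap.
No century exceptions apply. Count: 20.

20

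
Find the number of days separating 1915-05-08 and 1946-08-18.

11425

Day-of-year of May 8, 1915: 128.
Day-of-year of August 18, 1946: 230.
1915 has 365 days, so 365 − 128 = 237 days remain in 1915.
Full years 1916–1945: 22 common + 8 leap = 22×365 + 8×366 = 10958 days.
Total: 237 + 10958 + 230 = 11425 days.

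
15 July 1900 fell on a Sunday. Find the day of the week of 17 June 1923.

From July 15, 1900 to July 15, 1922: 22 years, of which 5 contain a Feb 29 — 17×365 + 5×366 = 8035 days.
July 1922: 31 − 15 = 16 days remain.
Then 10 full months totalling 304 days.
June 1–17, 1923: 17 days.
Residual: 337 days.
Total: 8372 days.
8372 is a multiple of 7, so 17 June 1923 falls on the same weekday: Sunday.

Sunday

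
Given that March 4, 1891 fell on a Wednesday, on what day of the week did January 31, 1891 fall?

Count forward from the earlier date (January 31, 1891) to the later (March 4, 1891):
January 1891: 31 − 31 = 0 days remain.
Then February 1891 (28): 28 days.
March 1–4, 1891: 4 days.
Total: 0 + 28 + 4 = 32 days.
32 mod 7 = 4, so 4 days before Wednesday is Saturday.

Saturday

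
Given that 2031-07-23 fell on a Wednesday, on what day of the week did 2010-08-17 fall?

Count forward from the earlier date (August 17, 2010) to the later (July 23, 2031):
Day-of-year of August 17, 2010: 229.
Day-of-year of July 23, 2031: 204.
2010 has 365 days, so 365 − 229 = 136 days remain in 2010.
Full years 2011–2030: 15 common + 5 leap = 15×365 + 5×366 = 7305 days.
Total: 136 + 7305 + 204 = 7645 days.
7645 mod 7 = 1, so 1 day before Wednesday is Tuesday.

Tuesday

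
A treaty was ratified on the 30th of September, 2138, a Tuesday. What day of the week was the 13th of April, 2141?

September 30, 2138 → September 30, 2139: 365 days.
September 30, 2139 → September 30, 2140: 366 days (2140 is a leap year).
September 2140: 30 − 30 = 0 days remain.
Then October (31), November (30), December (31), January (31), February 2141 (28), March (31): 31 + 30 + 31 + 31 + 28 + 31 = 182 days.
April 1–13, 2141: 13 days.
Residual: 195 days.
Total: 926 days.
926 mod 7 = 2, so 2 days after Tuesday is Thursday.

Thursday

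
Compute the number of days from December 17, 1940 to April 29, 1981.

Day-of-year of December 17, 1940: 352.
Day-of-year of April 29, 1981: 119.
1940 has 366 days, so 366 − 352 = 14 days remain in 1940.
Full years 1941–1980: 30 common + 10 leap = 30×365 + 10×366 = 14610 days.
Total: 14 + 14610 + 119 = 14743 days.

14743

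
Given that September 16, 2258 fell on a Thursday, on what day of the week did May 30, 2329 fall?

Day-of-year of September 16, 2258: 259.
Day-of-year of May 30, 2329: 150.
2258 has 365 days, so 365 − 259 = 106 days remain in 2258.
Full years 2259–2328: 53 common + 17 leap = 53×365 + 17×366 = 25567 days.
Total: 106 + 25567 + 150 = 25823 days.
25823 is a multiple of 7, so May 30, 2329 falls on the same weekday: Thursday.

Thursday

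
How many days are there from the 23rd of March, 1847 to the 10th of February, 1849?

690

March 1847: 31 − 23 = 8 days remain.
Then 22 full months totalling 672 days.
February 1–10, 1849: 10 days (1849 is not a leap year).
Total: 8 + 672 + 10 = 690 days.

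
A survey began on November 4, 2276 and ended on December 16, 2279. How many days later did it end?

Day-of-year of November 4, 2276: 309.
Day-of-year of December 16, 2279: 350.
2276 has 366 days, so 366 − 309 = 57 days remain in 2276.
Full years: 2277: 365; 2278: 365. Sum = 730.
Total: 57 + 730 + 350 = 1137 days.

1137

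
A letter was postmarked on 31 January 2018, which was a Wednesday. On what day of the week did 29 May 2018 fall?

Tuesday

January 2018: 31 − 31 = 0 days remain.
Then February 2018 (28), March (31), April (30): 28 + 31 + 30 = 89 days.
May 1–29, 2018: 29 days.
Total: 0 + 89 + 29 = 118 days.
118 mod 7 = 6, so 6 days after Wednesday is Tuesday.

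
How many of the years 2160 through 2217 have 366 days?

14

Years divisible by 4: 2160, 2164, …, 2216 — 15 in all.
Of these, 2200 is divisible by 100 but not 400, so not leap.
Leap years: 15 − 1 = 14.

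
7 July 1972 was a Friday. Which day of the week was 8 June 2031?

Sunday

Day-of-year of July 7, 1972: 189.
Day-of-year of June 8, 2031: 159.
1972 has 366 days, so 366 − 189 = 177 days remain in 1972.
Full years 1973–2030: 44 common + 14 leap = 44×365 + 14×366 = 21184 days.
Total: 177 + 21184 + 159 = 21520 days.
21520 mod 7 = 2, so 2 days after Friday is Sunday.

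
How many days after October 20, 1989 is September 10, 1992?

1056

October 20, 1989 → October 20, 1990: 365 days.
October 20, 1990 → October 20, 1991: 365 days.
October 1991: 31 − 20 = 11 days remain.
Then 10 full months totalling 305 days.
September 1–10, 1992: 10 days.
Residual: 326 days.
Total: 1056 days.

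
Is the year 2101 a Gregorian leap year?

2101 is not a leap year.

No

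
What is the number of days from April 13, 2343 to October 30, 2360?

6410

From April 13, 2343 to April 13, 2360: 17 years, of which 5 contain a Feb 29 — 12×365 + 5×366 = 6210 days.
April 2360: 30 − 13 = 17 days remain.
Then May (31), June (30), July (31), August (31), September (30): 31 + 30 + 31 + 31 + 30 = 153 days.
October 1–30, 2360: 30 days.
Residual: 200 days.
Total: 6410 days.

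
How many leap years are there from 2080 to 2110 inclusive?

Years divisible by 4 in [2080, 2110]: 2080, 2084, 2088, 2092, 2096, 2100, 2104, 2108.
Of these, 2100 is divisible by 100 but not 400, so not leap.
Leap years: 8 − 1 = 7.

7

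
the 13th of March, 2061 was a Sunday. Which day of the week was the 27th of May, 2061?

March 2061: 31 − 13 = 18 days remain.
Then April (30): 30 days.
May 1–27, 2061: 27 days.
Total: 18 + 30 + 27 = 75 days.
75 mod 7 = 5, so 5 days after Sunday is Friday.

Friday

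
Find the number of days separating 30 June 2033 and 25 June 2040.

2552

June 30, 2033 → June 30, 2034: 365 days.
June 30, 2034 → June 30, 2035: 365 days.
June 30, 2035 → June 30, 2036: 366 days (2036 is a leap year).
June 30, 2036 → June 30, 2037: 365 days.
June 30, 2037 → June 30, 2038: 365 days.
June 30, 2038 → June 30, 2039: 365 days.
June 2039: 30 − 30 = 0 days remain.
Then 11 full months totalling 336 days.
June 1–25, 2040: 25 days.
Residual: 361 days.
Total: 2552 days.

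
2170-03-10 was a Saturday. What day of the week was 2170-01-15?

Monday

Count forward from the earlier date (January 15, 2170) to the later (March 10, 2170):
January 2170: 31 − 15 = 16 days remain.
Then February 2170 (28): 28 days.
March 1–10, 2170: 10 days.
Total: 16 + 28 + 10 = 54 days.
54 mod 7 = 5, so 5 days before Saturday is Monday.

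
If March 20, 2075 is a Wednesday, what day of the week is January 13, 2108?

Friday

From March 20, 2075 to March 20, 2107: 32 years, of which 7 contain a Feb 29 — 25×365 + 7×366 = 11687 days.
(2100 is not a leap year (divisible by 100 but not 400).)
March 2107: 31 − 20 = 11 days remain.
Then 9 full months totalling 275 days.
January 1–13, 2108: 13 days.
Residual: 299 days.
Total: 11986 days.
11986 mod 7 = 2, so 2 days after Wednesday is Friday.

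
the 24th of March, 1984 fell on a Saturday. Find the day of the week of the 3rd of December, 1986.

Wednesday

March 24, 1984 → March 24, 1985: 365 days.
March 24, 1985 → March 24, 1986: 365 days.
March 1986: 31 − 24 = 7 days remain.
Then April (30), May (31), June (30), July (31), August (31), September (30), October (31), November (30): 30 + 31 + 30 + 31 + 31 + 30 + 31 + 30 = 244 days.
December 1–3, 1986: 3 days.
Residual: 254 days.
Total: 984 days.
984 mod 7 = 4, so 4 days after Saturday is Wednesday.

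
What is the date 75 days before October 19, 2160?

August 5, 2160

Count 75 days before October 19, 2160:
August 2160: 31 − 5 = 26 days remain.
Then September (30): 30 days.
October 1–19, 2160: 19 days.
Total: 26 + 30 + 19 = 75 days.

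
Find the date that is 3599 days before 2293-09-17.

2283-11-10

Count 3599 days before September 17, 2293:
From November 10, 2283 to November 10, 2292: 9 years, of which 3 contain a Feb 29 — 6×365 + 3×366 = 3288 days.
November 2292: 30 − 10 = 20 days remain.
Then 9 full months totalling 274 days.
September 1–17, 2293: 17 days.
Residual: 311 days.
Total: 3599 days.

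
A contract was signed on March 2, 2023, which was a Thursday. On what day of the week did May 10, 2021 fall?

Monday

Count forward from the earlier date (May 10, 2021) to the later (March 2, 2023):
May 2021: 31 − 10 = 21 days remain.
Then 21 full months totalling 638 days.
March 1–2, 2023: 2 days.
Total: 21 + 638 + 2 = 661 days.
661 mod 7 = 3, so 3 days before Thursday is Monday.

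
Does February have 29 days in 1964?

Yes

1964 is a leap year.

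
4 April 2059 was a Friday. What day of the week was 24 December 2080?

Tuesday

From April 4, 2059 to April 4, 2080: 21 years, of which 6 contain a Feb 29 — 15×365 + 6×366 = 7671 days.
April 2080: 30 − 4 = 26 days remain.
Then May (31), June (30), July (31), August (31), September (30), October (31), November (30): 31 + 30 + 31 + 31 + 30 + 31 + 30 = 214 days.
December 1–24, 2080: 24 days.
Residual: 264 days.
Total: 7935 days.
7935 mod 7 = 4, so 4 days after Friday is Tuesday.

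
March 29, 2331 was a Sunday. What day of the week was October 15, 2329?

Count forward from the earlier date (October 15, 2329) to the later (March 29, 2331):
October 2329: 31 − 15 = 16 days remain.
Then 16 full months totalling 485 days.
March 1–29, 2331: 29 days.
Total: 16 + 485 + 29 = 530 days.
530 mod 7 = 5, so 5 days before Sunday is Tuesday.

Tuesday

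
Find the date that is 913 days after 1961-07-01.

1963-12-31

Count 913 days after July 1, 1961:
July 1, 1961 → July 1, 1962: 365 days.
July 1, 1962 → July 1, 1963: 365 days.
July 1963: 31 − 1 = 30 days remain.
Then August (31), September (30), October (31), November (30): 31 + 30 + 31 + 30 = 122 days.
December 1–31, 1963: 31 days.
Residual: 183 days.
Total: 913 days.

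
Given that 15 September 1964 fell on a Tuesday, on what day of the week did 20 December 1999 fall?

Monday

Day-of-year of September 15, 1964: 259.
Day-of-year of December 20, 1999: 354.
1964 has 366 days, so 366 − 259 = 107 days remain in 1964.
Full years 1965–1998: 26 common + 8 leap = 26×365 + 8×366 = 12418 days.
Total: 107 + 12418 + 354 = 12879 days.
12879 mod 7 = 6, so 6 days after Tuesday is Monday.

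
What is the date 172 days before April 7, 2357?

October 17, 2356

Count 172 days before April 7, 2357:
Day-of-year of October 17, 2356: 291.
Day-of-year of April 7, 2357: 97.
2356 has 366 days, so 366 − 291 = 75 days remain in 2356.
Total: 75 + 97 = 172 days.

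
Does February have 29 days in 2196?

2196 is a leap year.

Yes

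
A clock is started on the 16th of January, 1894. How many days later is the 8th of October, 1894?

265

January 1894: 31 − 16 = 15 days remain.
Then February 1894 (28), March (31), April (30), May (31), June (30), July (31), August (31), September (30): 28 + 31 + 30 + 31 + 30 + 31 + 31 + 30 = 242 days.
October 1–8, 1894: 8 days.
Total: 15 + 242 + 8 = 265 days.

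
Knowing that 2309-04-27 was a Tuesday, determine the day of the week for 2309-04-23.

Count forward from the earlier date (April 23, 2309) to the later (April 27, 2309):
Within April 2309: 27 − 23 = 4 days.
4 mod 7 = 4, so 4 days before Tuesday is Friday.

Friday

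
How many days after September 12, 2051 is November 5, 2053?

Day-of-year of September 12, 2051: 255.
Day-of-year of November 5, 2053: 309.
2051 has 365 days, so 365 − 255 = 110 days remain in 2051.
Full years: 2052: 366. Sum = 366.
Total: 110 + 366 + 309 = 785 days.

785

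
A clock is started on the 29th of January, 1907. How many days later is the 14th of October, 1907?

January 1907: 31 − 29 = 2 days remain.
Then February 1907 (28), March (31), April (30), May (31), June (30), July (31), August (31), September (30): 28 + 31 + 30 + 31 + 30 + 31 + 31 + 30 = 242 days.
October 1–14, 1907: 14 days.
Total: 2 + 242 + 14 = 258 days.

258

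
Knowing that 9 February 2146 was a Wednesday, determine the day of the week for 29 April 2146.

February 2146: 28 − 9 = 19 days remain (2146 is not a leap year, so February has 28 days).
Then March (31): 31 days.
April 1–29, 2146: 29 days.
Total: 19 + 31 + 29 = 79 days.
79 mod 7 = 2, so 2 days after Wednesday is Friday.

Friday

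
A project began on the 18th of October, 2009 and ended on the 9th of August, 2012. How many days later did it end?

1026

Day-of-year of October 18, 2009: 291.
Day-of-year of August 9, 2012: 222.
2009 has 365 days, so 365 − 291 = 74 days remain in 2009.
Full years: 2010: 365; 2011: 365. Sum = 730.
Total: 74 + 730 + 222 = 1026 days.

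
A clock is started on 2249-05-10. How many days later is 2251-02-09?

640

Day-of-year of May 10, 2249: 130.
Day-of-year of February 9, 2251: 40.
2249 has 365 days, so 365 − 130 = 235 days remain in 2249.
Full years: 2250: 365. Sum = 365.
Total: 235 + 365 + 40 = 640 days.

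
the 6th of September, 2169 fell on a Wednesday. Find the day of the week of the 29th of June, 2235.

Monday

From September 6, 2169 to September 6, 2234: 65 years, of which 15 contain a Feb 29 — 50×365 + 15×366 = 23740 days.
(2200 is not a leap year (divisible by 100 but not 400).)
September 2234: 30 − 6 = 24 days remain.
Then October (31), November (30), December (31), January (31), February 2235 (28), March (31), April (30), May (31): 31 + 30 + 31 + 31 + 28 + 31 + 30 + 31 = 243 days.
June 1–29, 2235: 29 days.
Residual: 296 days.
Total: 24036 days.
24036 mod 7 = 5, so 5 days after Wednesday is Monday.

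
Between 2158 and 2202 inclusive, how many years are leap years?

Years divisible by 4 in [2158, 2202]: 2160, 2164, 2168, 2172, 2176, 2180, 2184, 2188, 2192, 2196, 2200.
Of these, 2200 is divisible by 100 but not 400, so not leap.
Leap years: 11 − 1 = 10.

10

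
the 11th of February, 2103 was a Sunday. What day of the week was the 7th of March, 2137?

From February 11, 2103 to February 11, 2137: 34 years, of which 9 contain a Feb 29 — 25×365 + 9×366 = 12419 days.
February 2137: 28 − 11 = 17 days remain (2137 is not a leap year, so February has 28 days).
March 1–7, 2137: 7 days.
Residual: 24 days.
Total: 12443 days.
12443 mod 7 = 4, so 4 days after Sunday is Thursday.

Thursday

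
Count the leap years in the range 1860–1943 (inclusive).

Years divisible by 4: 1860, 1864, …, 1940 — 21 in all.
Of these, 1900 is divisible by 100 but not 400, so not leap.
Leap years: 21 − 1 = 20.

20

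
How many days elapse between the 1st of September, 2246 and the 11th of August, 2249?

September 1, 2246 → September 1, 2247: 365 days.
September 1, 2247 → September 1, 2248: 366 days (2248 is a leap year).
September 2248: 30 − 1 = 29 days remain.
Then 10 full months totalling 304 days.
August 1–11, 2249: 11 days.
Residual: 344 days.
Total: 1075 days.

1075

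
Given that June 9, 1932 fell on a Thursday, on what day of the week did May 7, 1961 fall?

Sunday

Day-of-year of June 9, 1932: 161.
Day-of-year of May 7, 1961: 127.
1932 has 366 days, so 366 − 161 = 205 days remain in 1932.
Full years 1933–1960: 21 common + 7 leap = 21×365 + 7×366 = 10227 days.
Total: 205 + 10227 + 127 = 10559 days.
10559 mod 7 = 3, so 3 days after Thursday is Sunday.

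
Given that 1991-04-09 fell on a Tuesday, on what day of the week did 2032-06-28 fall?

Monday

From April 9, 1991 to April 9, 2032: 41 years, of which 11 contain a Feb 29 — 30×365 + 11×366 = 14976 days.
(2000 is a leap year (divisible by 400).)
April 2032: 30 − 9 = 21 days remain.
Then May (31): 31 days.
June 1–28, 2032: 28 days.
Residual: 80 days.
Total: 15056 days.
15056 mod 7 = 6, so 6 days after Tuesday is Monday.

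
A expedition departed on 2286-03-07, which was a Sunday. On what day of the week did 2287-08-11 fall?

Thursday

Day-of-year of March 7, 2286: 66.
Day-of-year of August 11, 2287: 223.
2286 has 365 days, so 365 − 66 = 299 days remain in 2286.
Total: 299 + 223 = 522 days.
522 mod 7 = 4, so 4 days after Sunday is Thursday.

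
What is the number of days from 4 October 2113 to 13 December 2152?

14315

From October 4, 2113 to October 4, 2152: 39 years, of which 10 contain a Feb 29 — 29×365 + 10×366 = 14245 days.
October 2152: 31 − 4 = 27 days remain.
Then November (30): 30 days.
December 1–13, 2152: 13 days.
Residual: 70 days.
Total: 14315 days.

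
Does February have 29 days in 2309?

No

2309 is not a leap year.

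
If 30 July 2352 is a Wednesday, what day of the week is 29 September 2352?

July 2352: 31 − 30 = 1 day remains.
Then August (31): 31 days.
September 1–29, 2352: 29 days.
Total: 1 + 31 + 29 = 61 days.
61 mod 7 = 5, so 5 days after Wednesday is Monday.

Monday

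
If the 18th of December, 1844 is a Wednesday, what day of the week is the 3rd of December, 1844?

Count forward from the earlier date (December 3, 1844) to the later (December 18, 1844):
Within December 1844: 18 − 3 = 15 days.
15 mod 7 = 1, so 1 day before Wednesday is Tuesday.

Tuesday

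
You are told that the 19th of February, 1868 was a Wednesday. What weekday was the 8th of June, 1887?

Wednesday

Day-of-year of February 19, 1868: 50.
Day-of-year of June 8, 1887: 159.
1868 has 366 days, so 366 − 50 = 316 days remain in 1868.
Full years 1869–1886: 14 common + 4 leap = 14×365 + 4×366 = 6574 days.
Total: 316 + 6574 + 159 = 7049 days.
7049 is a multiple of 7, so the 8th of June, 1887 falls on the same weekday: Wednesday.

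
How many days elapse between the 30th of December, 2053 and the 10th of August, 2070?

6067

From December 30, 2053 to December 30, 2069: 16 years, of which 4 contain a Feb 29 — 12×365 + 4×366 = 5844 days.
December 2069: 31 − 30 = 1 day remains.
Then January (31), February 2070 (28), March (31), April (30), May (31), June (30), July (31): 31 + 28 + 31 + 30 + 31 + 30 + 31 = 212 days.
August 1–10, 2070: 10 days.
Residual: 223 days.
Total: 6067 days.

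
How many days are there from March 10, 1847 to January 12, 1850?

Day-of-year of March 10, 1847: 69.
Day-of-year of January 12, 1850: 12.
1847 has 365 days, so 365 − 69 = 296 days remain in 1847.
Full years: 1848: 366; 1849: 365. Sum = 731.
Total: 296 + 731 + 12 = 1039 days.

1039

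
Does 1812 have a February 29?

1812 is a leap year.

Yes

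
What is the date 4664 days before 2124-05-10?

2111-08-03

Count 4664 days before May 10, 2124:
Day-of-year of August 3, 2111: 215.
Day-of-year of May 10, 2124: 131.
2111 has 365 days, so 365 − 215 = 150 days remain in 2111.
Full years 2112–2123: 9 common + 3 leap = 9×365 + 3×366 = 4383 days.
Total: 150 + 4383 + 131 = 4664 days.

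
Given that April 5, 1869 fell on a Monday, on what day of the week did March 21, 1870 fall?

Monday

Day-of-year of April 5, 1869: 95.
Day-of-year of March 21, 1870: 80.
1869 has 365 days, so 365 − 95 = 270 days remain in 1869.
Total: 270 + 80 = 350 days.
350 is a multiple of 7, so March 21, 1870 falls on the same weekday: Monday.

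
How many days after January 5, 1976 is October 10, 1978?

January 5, 1976 → January 5, 1977: 366 days (1976 is a leap year).
January 5, 1977 → January 5, 1978: 365 days.
January 1978: 31 − 5 = 26 days remain.
Then February 1978 (28), March (31), April (30), May (31), June (30), July (31), August (31), September (30): 28 + 31 + 30 + 31 + 30 + 31 + 31 + 30 = 242 days.
October 1–10, 1978: 10 days.
Residual: 278 days.
Total: 1009 days.

1009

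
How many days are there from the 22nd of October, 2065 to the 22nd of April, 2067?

October 22, 2065 → October 22, 2066: 365 days.
October 2066: 31 − 22 = 9 days remain.
Then November (30), December (31), January (31), February 2067 (28), March (31): 30 + 31 + 31 + 28 + 31 = 151 days.
April 1–22, 2067: 22 days.
Residual: 182 days.
Total: 547 days.

547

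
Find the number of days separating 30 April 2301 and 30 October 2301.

183

April 2301: 30 − 30 = 0 days remain.
Then May (31), June (30), July (31), August (31), September (30): 31 + 30 + 31 + 31 + 30 = 153 days.
October 1–30, 2301: 30 days.
Total: 0 + 153 + 30 = 183 days.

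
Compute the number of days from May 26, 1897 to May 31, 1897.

5

Within May 1897: 31 − 26 = 5 days.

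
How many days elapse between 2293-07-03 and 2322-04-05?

10502

From July 3, 2293 to July 3, 2321: 28 years, of which 6 contain a Feb 29 — 22×365 + 6×366 = 10226 days.
(2300 is not a leap year (divisible by 100 but not 400).)
July 2321: 31 − 3 = 28 days remain.
Then August (31), September (30), October (31), November (30), December (31), January (31), February 2322 (28), March (31): 31 + 30 + 31 + 30 + 31 + 31 + 28 + 31 = 243 days.
April 1–5, 2322: 5 days.
Residual: 276 days.
Total: 10502 days.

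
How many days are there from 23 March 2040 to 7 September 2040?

March 2040: 31 − 23 = 8 days remain.
Then April (30), May (31), June (30), July (31), August (31): 30 + 31 + 30 + 31 + 31 = 153 days.
September 1–7, 2040: 7 days.
Total: 8 + 153 + 7 = 168 days.

168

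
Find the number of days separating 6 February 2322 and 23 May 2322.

February 2322: 28 − 6 = 22 days remain (2322 is not a leap year, so February has 28 days).
Then March (31), April (30): 31 + 30 = 61 days.
May 1–23, 2322: 23 days.
Total: 22 + 61 + 23 = 106 days.

106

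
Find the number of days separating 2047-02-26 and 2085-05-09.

13952

Day-of-year of February 26, 2047: 57.
Day-of-year of May 9, 2085: 129.
2047 has 365 days, so 365 − 57 = 308 days remain in 2047.
Full years 2048–2084: 27 common + 10 leap = 27×365 + 10×366 = 13515 days.
Total: 308 + 13515 + 129 = 13952 days.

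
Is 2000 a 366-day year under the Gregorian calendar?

2000 is a leap year (divisible by 400).

Yes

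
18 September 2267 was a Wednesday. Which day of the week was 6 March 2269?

Saturday

Day-of-year of September 18, 2267: 261.
Day-of-year of March 6, 2269: 65.
2267 has 365 days, so 365 − 261 = 104 days remain in 2267.
Full years: 2268: 366. Sum = 366.
Total: 104 + 366 + 65 = 535 days.
535 mod 7 = 3, so 3 days after Wednesday is Saturday.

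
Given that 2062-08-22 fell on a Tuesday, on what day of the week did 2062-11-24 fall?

August 2062: 31 − 22 = 9 days remain.
Then September (30), October (31): 30 + 31 = 61 days.
November 1–24, 2062: 24 days.
Total: 9 + 61 + 24 = 94 days.
94 mod 7 = 3, so 3 days after Tuesday is Friday.

Friday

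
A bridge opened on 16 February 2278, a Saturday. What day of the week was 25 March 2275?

Count forward from the earlier date (March 25, 2275) to the later (February 16, 2278):
Day-of-year of March 25, 2275: 84.
Day-of-year of February 16, 2278: 47.
2275 has 365 days, so 365 − 84 = 281 days remain in 2275.
Full years: 2276: 366; 2277: 365. Sum = 731.
Total: 281 + 731 + 47 = 1059 days.
1059 mod 7 = 2, so 2 days before Saturday is Thursday.

Thursday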